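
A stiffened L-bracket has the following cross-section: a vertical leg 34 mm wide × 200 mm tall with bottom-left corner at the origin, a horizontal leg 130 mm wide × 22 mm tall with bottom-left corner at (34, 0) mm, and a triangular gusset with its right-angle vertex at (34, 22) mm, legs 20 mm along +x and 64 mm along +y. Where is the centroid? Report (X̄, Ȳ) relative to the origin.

Part | A | x̄ᵢ | ȳᵢ | A·x̄ᵢ | A·ȳᵢ
vertical leg | 6800.00 | 17.00 | 100.00 | 115600.00 | 680000.00
horizontal leg | 2860.00 | 99.00 | 11.00 | 283140.00 | 31460.00
gusset | 640.00 | 40.67 | 43.33 | 26026.67 | 27733.33
Σ | 10300.00 |  |  | 424766.67 | 739193.33
X̄ = 424766.67 / 10300.00 = 41.24 mm
Ȳ = 739193.33 / 10300.00 = 71.77 mm

X̄ = 41.24 mm, Ȳ = 71.77 mm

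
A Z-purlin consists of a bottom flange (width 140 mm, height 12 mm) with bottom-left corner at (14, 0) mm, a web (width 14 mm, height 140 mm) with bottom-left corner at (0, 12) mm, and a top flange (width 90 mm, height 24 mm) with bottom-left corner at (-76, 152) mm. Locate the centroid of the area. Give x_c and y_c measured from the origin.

x_c = 15.15 mm, y_c = 90.52 mm

bottom flange: A = 140 × 12 = 1680.00, centroid at (84.00, 6.00).
web: A = 14 × 140 = 1960.00, centroid at (7.00, 82.00).
top flange: A = 90 × 24 = 2160.00, centroid at (-31.00, 164.00).
ΣA = 5800.00 mm², ΣAx_c = 87880.00 mm³, ΣAy_c = 525040.00 mm³.
x_c = 87880.00/5800.00 = 15.15 mm; y_c = 525040.00/5800.00 = 90.52 mm.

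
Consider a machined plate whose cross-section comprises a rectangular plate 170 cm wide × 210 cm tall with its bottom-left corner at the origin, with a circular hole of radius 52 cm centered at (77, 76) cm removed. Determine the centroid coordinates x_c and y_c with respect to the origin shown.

x_c = 87.50 cm, y_c = 114.06 cm

plate: A = 170 × 210 = 35700.00, centroid at (85.00, 105.00).
hole: A = −π·52² = -8494.87, centroid at (77.00, 76.00).
ΣA = 27205.13 cm², ΣAx_c = 2380395.28 cm³, ΣAy_c = 3102890.14 cm³.
x_c = 2380395.28/27205.13 = 87.50 cm; y_c = 3102890.14/27205.13 = 114.06 cm.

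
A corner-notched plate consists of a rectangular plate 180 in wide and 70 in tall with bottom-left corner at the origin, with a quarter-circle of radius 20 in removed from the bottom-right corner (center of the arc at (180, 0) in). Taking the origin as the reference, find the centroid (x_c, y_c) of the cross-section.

plate: A = 180 × 70 = 12600.00, centroid at (90.00, 35.00).
removed quarter-circle: A = −¼π·20² = -314.16, centroid at (171.51, 8.49).
ΣA = 12285.84 in², ΣAx_c = 1080118.00 in³, ΣAy_c = 438333.33 in³.
x_c = 1080118.00/12285.84 = 87.92 in; y_c = 438333.33/12285.84 = 35.68 in.

x_c = 87.92 in, y_c = 35.68 in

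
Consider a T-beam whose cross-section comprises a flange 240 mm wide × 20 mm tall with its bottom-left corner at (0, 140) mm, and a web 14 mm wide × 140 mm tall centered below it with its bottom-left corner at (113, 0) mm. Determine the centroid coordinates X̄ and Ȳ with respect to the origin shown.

web: A = 14 × 140 = 1960.00, centroid at (120.00, 70.00).
flange: A = 240 × 20 = 4800.00, centroid at (120.00, 150.00).
ΣA = 6760.00 mm²
ΣAX̄ = (1960.00)(120.00) + (4800.00)(120.00) = 811200.00 mm³
ΣAȲ = (1960.00)(70.00) + (4800.00)(150.00) = 857200.00 mm³
X̄ = 811200.00 / 6760.00 = 120.00 mm
Ȳ = 857200.00 / 6760.00 = 126.80 mm

X̄ = 120.00 mm, Ȳ = 126.80 mm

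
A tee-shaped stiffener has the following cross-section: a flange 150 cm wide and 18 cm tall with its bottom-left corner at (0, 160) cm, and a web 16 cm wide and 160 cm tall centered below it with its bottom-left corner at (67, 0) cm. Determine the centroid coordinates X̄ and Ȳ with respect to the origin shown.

Part | A | x̄ᵢ | ȳᵢ | A·x̄ᵢ | A·ȳᵢ
web | 2560.00 | 75.00 | 80.00 | 192000.00 | 204800.00
flange | 2700.00 | 75.00 | 169.00 | 202500.00 | 456300.00
Σ | 5260.00 |  |  | 394500.00 | 661100.00
X̄ = 394500.00 / 5260.00 = 75.00 cm
Ȳ = 661100.00 / 5260.00 = 125.68 cm

X̄ = 75.00 cm, Ȳ = 125.68 cm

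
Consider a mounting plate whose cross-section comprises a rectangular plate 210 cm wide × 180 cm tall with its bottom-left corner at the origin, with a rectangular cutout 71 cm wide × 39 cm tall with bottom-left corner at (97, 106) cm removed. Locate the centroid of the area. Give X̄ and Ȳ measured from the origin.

plate: A = 210 × 180 = 37800.00, centroid at (105.00, 90.00).
hole: A = −(71 × 39) = -2769.00, centroid at (132.50, 125.50).
ΣA = 35031.00 cm², ΣAX̄ = 3602107.50 cm³, ΣAȲ = 3054490.50 cm³.
X̄ = 3602107.50/35031.00 = 102.83 cm; Ȳ = 3054490.50/35031.00 = 87.19 cm.

X̄ = 102.83 cm, Ȳ = 87.19 cm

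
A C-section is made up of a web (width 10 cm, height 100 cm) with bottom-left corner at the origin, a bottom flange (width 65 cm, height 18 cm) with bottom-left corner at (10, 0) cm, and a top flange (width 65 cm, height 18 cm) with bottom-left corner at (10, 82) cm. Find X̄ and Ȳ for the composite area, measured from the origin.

web: A = 10 × 100 = 1000.00, centroid at (5.00, 50.00).
bottom flange: A = 65 × 18 = 1170.00, centroid at (42.50, 9.00).
top flange: A = 65 × 18 = 1170.00, centroid at (42.50, 91.00).
ΣA = 3340.00 cm², ΣAX̄ = 104450.00 cm³, ΣAȲ = 167000.00 cm³.
X̄ = 104450.00/3340.00 = 31.27 cm; Ȳ = 167000.00/3340.00 = 50.00 cm.

X̄ = 31.27 cm, Ȳ = 50.00 cm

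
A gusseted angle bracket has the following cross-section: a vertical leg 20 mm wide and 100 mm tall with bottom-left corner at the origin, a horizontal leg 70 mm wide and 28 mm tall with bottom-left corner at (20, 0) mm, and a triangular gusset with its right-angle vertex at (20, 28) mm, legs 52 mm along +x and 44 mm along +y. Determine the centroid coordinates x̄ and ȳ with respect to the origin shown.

vertical leg: A = 20 × 100 = 2000.00, centroid at (10.00, 50.00).
horizontal leg: A = 70 × 28 = 1960.00, centroid at (55.00, 14.00).
gusset: A = ½·52·44 = 1144.00, centroid at (37.33, 42.67).
ΣA = 5104.00 mm²
ΣAx̄ = (2000.00)(10.00) + (1960.00)(55.00) + (1144.00)(37.33) = 170509.33 mm³
ΣAȳ = (2000.00)(50.00) + (1960.00)(14.00) + (1144.00)(42.67) = 176250.67 mm³
x̄ = 170509.33 / 5104.00 = 33.41 mm
ȳ = 176250.67 / 5104.00 = 34.53 mm

x̄ = 33.41 mm, ȳ = 34.53 mm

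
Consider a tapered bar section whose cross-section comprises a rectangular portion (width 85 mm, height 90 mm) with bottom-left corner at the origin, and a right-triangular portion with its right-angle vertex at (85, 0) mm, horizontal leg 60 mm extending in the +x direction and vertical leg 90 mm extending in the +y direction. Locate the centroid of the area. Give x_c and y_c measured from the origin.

Part | A | x̄ᵢ | ȳᵢ | A·x̄ᵢ | A·ȳᵢ
rectangular portion | 7650.00 | 42.50 | 45.00 | 325125.00 | 344250.00
triangular portion | 2700.00 | 105.00 | 30.00 | 283500.00 | 81000.00
Σ | 10350.00 |  |  | 608625.00 | 425250.00
x_c = 608625.00 / 10350.00 = 58.80 mm
y_c = 425250.00 / 10350.00 = 41.09 mm

x_c = 58.80 mm, y_c = 41.09 mm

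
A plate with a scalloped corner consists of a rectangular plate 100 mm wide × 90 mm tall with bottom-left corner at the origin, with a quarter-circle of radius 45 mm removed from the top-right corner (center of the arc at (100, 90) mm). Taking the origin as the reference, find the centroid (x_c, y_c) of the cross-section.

plate: A = 100 × 90 = 9000.00, centroid at (50.00, 45.00).
removed quarter-circle: A = −¼π·45² = -1590.43, centroid at (80.90, 70.90).
ΣA = 7409.57 mm²
ΣAx_c = (9000.00)(50.00) + (-1590.43)(80.90) = 321331.87 mm³
ΣAy_c = (9000.00)(45.00) + (-1590.43)(70.90) = 292236.18 mm³
x_c = 321331.87 / 7409.57 = 43.37 mm
y_c = 292236.18 / 7409.57 = 39.44 mm

x_c = 43.37 mm, y_c = 39.44 mm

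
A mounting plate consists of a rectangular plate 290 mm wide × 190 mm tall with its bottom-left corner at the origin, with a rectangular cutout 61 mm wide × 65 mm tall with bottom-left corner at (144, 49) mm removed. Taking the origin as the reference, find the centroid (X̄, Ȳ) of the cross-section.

plate: A = 290 × 190 = 55100.00, centroid at (145.00, 95.00).
hole: A = −(61 × 65) = -3965.00, centroid at (174.50, 81.50).
ΣA = 51135.00 mm², ΣAX̄ = 7297607.50 mm³, ΣAȲ = 4911352.50 mm³.
X̄ = 7297607.50/51135.00 = 142.71 mm; Ȳ = 4911352.50/51135.00 = 96.05 mm.

X̄ = 142.71 mm, Ȳ = 96.05 mm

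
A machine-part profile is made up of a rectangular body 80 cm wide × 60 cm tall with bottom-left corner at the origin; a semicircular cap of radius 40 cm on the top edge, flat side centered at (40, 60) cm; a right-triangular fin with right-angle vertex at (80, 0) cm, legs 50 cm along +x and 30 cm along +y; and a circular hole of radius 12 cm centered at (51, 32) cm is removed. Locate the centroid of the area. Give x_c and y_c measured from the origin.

x_c = 44.93 cm, y_c = 43.42 cm

rectangular body: A = 80 × 60 = 4800.00, centroid at (40.00, 30.00).
semicircular top: A = ½π·40² = 2513.27, centroid at (40.00, 76.98).
triangular fin: A = ½·50·30 = 750.00, centroid at (96.67, 10.00).
hole: A = −π·12² = -452.39, centroid at (51.00, 32.00).
ΣA = 7610.88 cm²
ΣAx_c = (4800.00)(40.00) + (2513.27)(40.00) + (750.00)(96.67) + (-452.39)(51.00) = 341959.11 cm³
ΣAy_c = (4800.00)(30.00) + (2513.27)(76.98) + (750.00)(10.00) + (-452.39)(32.00) = 330486.66 cm³
x_c = 341959.11 / 7610.88 = 44.93 cm
y_c = 330486.66 / 7610.88 = 43.42 cm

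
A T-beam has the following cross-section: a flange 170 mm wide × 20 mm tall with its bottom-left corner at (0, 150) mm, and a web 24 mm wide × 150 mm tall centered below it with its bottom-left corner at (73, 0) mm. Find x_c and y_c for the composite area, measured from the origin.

Part | A | x̄ᵢ | ȳᵢ | A·x̄ᵢ | A·ȳᵢ
web | 3600.00 | 85.00 | 75.00 | 306000.00 | 270000.00
flange | 3400.00 | 85.00 | 160.00 | 289000.00 | 544000.00
Σ | 7000.00 |  |  | 595000.00 | 814000.00
x_c = 595000.00 / 7000.00 = 85.00 mm
y_c = 814000.00 / 7000.00 = 116.29 mm

x_c = 85.00 mm, y_c = 116.29 mm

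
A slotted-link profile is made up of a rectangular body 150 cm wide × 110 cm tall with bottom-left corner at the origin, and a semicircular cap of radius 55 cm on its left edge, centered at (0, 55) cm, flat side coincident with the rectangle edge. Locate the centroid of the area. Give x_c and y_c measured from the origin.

x_c = 53.01 cm, y_c = 55.00 cm

Part | A | x̄ᵢ | ȳᵢ | A·x̄ᵢ | A·ȳᵢ
rectangular body | 16500.00 | 75.00 | 55.00 | 1237500.00 | 907500.00
semicircular end | 4751.66 | -23.34 | 55.00 | -110916.67 | 261341.24
Σ | 21251.66 |  |  | 1126583.33 | 1168841.24
x_c = 1126583.33 / 21251.66 = 53.01 cm
y_c = 1168841.24 / 21251.66 = 55.00 cm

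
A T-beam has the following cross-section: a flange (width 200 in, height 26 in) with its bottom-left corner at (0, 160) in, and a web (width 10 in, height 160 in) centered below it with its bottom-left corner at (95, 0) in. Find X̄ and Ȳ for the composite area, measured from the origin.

X̄ = 100.00 in, Ȳ = 151.12 in

web: A = 10 × 160 = 1600.00, centroid at (100.00, 80.00).
flange: A = 200 × 26 = 5200.00, centroid at (100.00, 173.00).
ΣA = 6800.00 in²
ΣAX̄ = (1600.00)(100.00) + (5200.00)(100.00) = 680000.00 in³
ΣAȲ = (1600.00)(80.00) + (5200.00)(173.00) = 1027600.00 in³
X̄ = 680000.00 / 6800.00 = 100.00 in
Ȳ = 1027600.00 / 6800.00 = 151.12 in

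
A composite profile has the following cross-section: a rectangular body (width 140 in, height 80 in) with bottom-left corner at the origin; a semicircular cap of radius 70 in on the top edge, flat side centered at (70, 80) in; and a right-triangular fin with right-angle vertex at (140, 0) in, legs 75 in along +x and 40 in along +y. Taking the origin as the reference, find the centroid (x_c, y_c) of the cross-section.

x_c = 76.99 in, y_c = 64.34 in

rectangular body: A = 140 × 80 = 11200.00, centroid at (70.00, 40.00).
semicircular top: A = ½π·70² = 7696.90, centroid at (70.00, 109.71).
triangular fin: A = ½·75·40 = 1500.00, centroid at (165.00, 13.33).
ΣA = 20396.90 in², ΣAx_c = 1570283.14 in³, ΣAy_c = 1312418.83 in³.
x_c = 1570283.14/20396.90 = 76.99 in; y_c = 1312418.83/20396.90 = 64.34 in.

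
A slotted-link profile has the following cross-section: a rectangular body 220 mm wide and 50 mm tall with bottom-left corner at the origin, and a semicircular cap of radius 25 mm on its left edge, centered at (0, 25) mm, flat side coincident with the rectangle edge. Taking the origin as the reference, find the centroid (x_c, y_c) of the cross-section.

x_c = 100.12 mm, y_c = 25.00 mm

Part | A | x̄ᵢ | ȳᵢ | A·x̄ᵢ | A·ȳᵢ
rectangular body | 11000.00 | 110.00 | 25.00 | 1210000.00 | 275000.00
semicircular end | 981.75 | -10.61 | 25.00 | -10416.67 | 24543.69
Σ | 11981.75 |  |  | 1199583.33 | 299543.69
x_c = 1199583.33 / 11981.75 = 100.12 mm
y_c = 299543.69 / 11981.75 = 25.00 mm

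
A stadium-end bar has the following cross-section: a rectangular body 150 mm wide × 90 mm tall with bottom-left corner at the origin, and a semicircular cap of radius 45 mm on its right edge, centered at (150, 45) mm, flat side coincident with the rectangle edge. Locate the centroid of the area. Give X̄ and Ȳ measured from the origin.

X̄ = 92.94 mm, Ȳ = 45.00 mm

rectangular body: A = 150 × 90 = 13500.00, centroid at (75.00, 45.00).
semicircular end: A = ½π·45² = 3180.86, centroid at (169.10, 45.00).
ΣA = 16680.86 mm², ΣAX̄ = 1550379.38 mm³, ΣAȲ = 750638.82 mm³.
X̄ = 1550379.38/16680.86 = 92.94 mm; Ȳ = 750638.82/16680.86 = 45.00 mm.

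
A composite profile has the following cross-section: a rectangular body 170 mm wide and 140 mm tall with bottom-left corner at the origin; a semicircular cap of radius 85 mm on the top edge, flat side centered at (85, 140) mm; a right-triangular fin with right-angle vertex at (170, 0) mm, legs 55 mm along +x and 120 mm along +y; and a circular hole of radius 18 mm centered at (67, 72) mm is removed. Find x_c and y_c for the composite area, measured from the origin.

x_c = 94.60 mm, y_c = 99.46 mm

rectangular body: A = 170 × 140 = 23800.00, centroid at (85.00, 70.00).
semicircular top: A = ½π·85² = 11349.00, centroid at (85.00, 176.08).
triangular fin: A = ½·55·120 = 3300.00, centroid at (188.33, 40.00).
hole: A = −π·18² = -1017.88, centroid at (67.00, 72.00).
ΣA = 37431.13 mm², ΣAx_c = 3540967.60 mm³, ΣAy_c = 3722990.08 mm³.
x_c = 3540967.60/37431.13 = 94.60 mm; y_c = 3722990.08/37431.13 = 99.46 mm.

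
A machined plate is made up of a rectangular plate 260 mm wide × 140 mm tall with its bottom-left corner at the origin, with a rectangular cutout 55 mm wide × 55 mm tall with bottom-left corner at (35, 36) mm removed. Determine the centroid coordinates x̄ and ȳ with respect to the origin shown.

Part | A | x̄ᵢ | ȳᵢ | A·x̄ᵢ | A·ȳᵢ
plate | 36400.00 | 130.00 | 70.00 | 4732000.00 | 2548000.00
hole | -3025.00 | 62.50 | 63.50 | -189062.50 | -192087.50
Σ | 33375.00 |  |  | 4542937.50 | 2355912.50
x̄ = 4542937.50 / 33375.00 = 136.12 mm
ȳ = 2355912.50 / 33375.00 = 70.59 mm

x̄ = 136.12 mm, ȳ = 70.59 mm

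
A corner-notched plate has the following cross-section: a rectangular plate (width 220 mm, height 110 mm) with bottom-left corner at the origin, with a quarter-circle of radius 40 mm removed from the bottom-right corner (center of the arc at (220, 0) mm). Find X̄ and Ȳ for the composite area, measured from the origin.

plate: A = 220 × 110 = 24200.00, centroid at (110.00, 55.00).
removed quarter-circle: A = −¼π·40² = -1256.64, centroid at (203.02, 16.98).
ΣA = 22943.36 mm²
ΣAX̄ = (24200.00)(110.00) + (-1256.64)(203.02) = 2406873.18 mm³
ΣAȲ = (24200.00)(55.00) + (-1256.64)(16.98) = 1309666.67 mm³
X̄ = 2406873.18 / 22943.36 = 104.90 mm
Ȳ = 1309666.67 / 22943.36 = 57.08 mm

X̄ = 104.90 mm, Ȳ = 57.08 mm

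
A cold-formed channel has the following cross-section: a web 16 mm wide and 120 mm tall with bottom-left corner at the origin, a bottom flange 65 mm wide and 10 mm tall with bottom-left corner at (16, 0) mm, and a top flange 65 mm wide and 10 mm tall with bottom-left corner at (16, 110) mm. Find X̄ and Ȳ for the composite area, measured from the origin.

X̄ = 24.35 mm, Ȳ = 60.00 mm

web: A = 16 × 120 = 1920.00, centroid at (8.00, 60.00).
bottom flange: A = 65 × 10 = 650.00, centroid at (48.50, 5.00).
top flange: A = 65 × 10 = 650.00, centroid at (48.50, 115.00).
ΣA = 3220.00 mm², ΣAX̄ = 78410.00 mm³, ΣAȲ = 193200.00 mm³.
X̄ = 78410.00/3220.00 = 24.35 mm; Ȳ = 193200.00/3220.00 = 60.00 mm.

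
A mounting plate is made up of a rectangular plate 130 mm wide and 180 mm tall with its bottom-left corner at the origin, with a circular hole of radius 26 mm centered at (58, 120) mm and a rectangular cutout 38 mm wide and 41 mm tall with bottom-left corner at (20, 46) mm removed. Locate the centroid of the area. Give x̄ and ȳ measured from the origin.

x̄ = 67.81 mm, ȳ = 88.63 mm

Part | A | x̄ᵢ | ȳᵢ | A·x̄ᵢ | A·ȳᵢ
plate | 23400.00 | 65.00 | 90.00 | 1521000.00 | 2106000.00
hole 1 | -2123.72 | 58.00 | 120.00 | -123175.56 | -254846.00
hole 2 | -1558.00 | 39.00 | 66.50 | -60762.00 | -103607.00
Σ | 19718.28 |  |  | 1337062.44 | 1747547.00
x̄ = 1337062.44 / 19718.28 = 67.81 mm
ȳ = 1747547.00 / 19718.28 = 88.63 mm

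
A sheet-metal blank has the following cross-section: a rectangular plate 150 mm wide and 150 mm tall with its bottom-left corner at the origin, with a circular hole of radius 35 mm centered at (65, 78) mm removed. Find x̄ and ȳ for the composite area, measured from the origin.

x̄ = 77.06 mm, ȳ = 74.38 mm

plate: A = 150 × 150 = 22500.00, centroid at (75.00, 75.00).
hole: A = −π·35² = -3848.45, centroid at (65.00, 78.00).
ΣA = 18651.55 mm²
ΣAx̄ = (22500.00)(75.00) + (-3848.45)(65.00) = 1437350.68 mm³
ΣAȳ = (22500.00)(75.00) + (-3848.45)(78.00) = 1387320.82 mm³
x̄ = 1437350.68 / 18651.55 = 77.06 mm
ȳ = 1387320.82 / 18651.55 = 74.38 mm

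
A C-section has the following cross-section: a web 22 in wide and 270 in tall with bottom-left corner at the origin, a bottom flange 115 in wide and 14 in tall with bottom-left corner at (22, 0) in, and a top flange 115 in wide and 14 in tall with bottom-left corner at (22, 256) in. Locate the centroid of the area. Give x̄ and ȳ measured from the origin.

x̄ = 35.08 in, ȳ = 135.00 in

Part | A | x̄ᵢ | ȳᵢ | A·x̄ᵢ | A·ȳᵢ
web | 5940.00 | 11.00 | 135.00 | 65340.00 | 801900.00
bottom flange | 1610.00 | 79.50 | 7.00 | 127995.00 | 11270.00
top flange | 1610.00 | 79.50 | 263.00 | 127995.00 | 423430.00
Σ | 9160.00 |  |  | 321330.00 | 1236600.00
x̄ = 321330.00 / 9160.00 = 35.08 in
ȳ = 1236600.00 / 9160.00 = 135.00 in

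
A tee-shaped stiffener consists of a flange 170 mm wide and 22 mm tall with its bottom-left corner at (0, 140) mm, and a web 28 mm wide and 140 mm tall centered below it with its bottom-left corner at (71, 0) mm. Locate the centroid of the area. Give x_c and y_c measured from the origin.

web: A = 28 × 140 = 3920.00, centroid at (85.00, 70.00).
flange: A = 170 × 22 = 3740.00, centroid at (85.00, 151.00).
ΣA = 7660.00 mm², ΣAx_c = 651100.00 mm³, ΣAy_c = 839140.00 mm³.
x_c = 651100.00/7660.00 = 85.00 mm; y_c = 839140.00/7660.00 = 109.55 mm.

x_c = 85.00 mm, y_c = 109.55 mm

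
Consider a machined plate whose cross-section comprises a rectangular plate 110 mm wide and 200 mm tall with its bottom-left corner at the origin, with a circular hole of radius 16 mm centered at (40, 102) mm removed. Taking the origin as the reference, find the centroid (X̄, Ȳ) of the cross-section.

X̄ = 55.57 mm, Ȳ = 99.92 mm

Part | A | x̄ᵢ | ȳᵢ | A·x̄ᵢ | A·ȳᵢ
plate | 22000.00 | 55.00 | 100.00 | 1210000.00 | 2200000.00
hole | -804.25 | 40.00 | 102.00 | -32169.91 | -82033.27
Σ | 21195.75 |  |  | 1177830.09 | 2117966.73
X̄ = 1177830.09 / 21195.75 = 55.57 mm
Ȳ = 2117966.73 / 21195.75 = 99.92 mm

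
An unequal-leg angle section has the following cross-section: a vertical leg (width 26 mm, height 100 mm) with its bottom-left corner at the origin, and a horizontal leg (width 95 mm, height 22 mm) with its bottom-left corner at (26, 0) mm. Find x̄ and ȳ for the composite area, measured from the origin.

vertical leg: A = 26 × 100 = 2600.00, centroid at (13.00, 50.00).
horizontal leg: A = 95 × 22 = 2090.00, centroid at (73.50, 11.00).
ΣA = 4690.00 mm²
ΣAx̄ = (2600.00)(13.00) + (2090.00)(73.50) = 187415.00 mm³
ΣAȳ = (2600.00)(50.00) + (2090.00)(11.00) = 152990.00 mm³
x̄ = 187415.00 / 4690.00 = 39.96 mm
ȳ = 152990.00 / 4690.00 = 32.62 mm

x̄ = 39.96 mm, ȳ = 32.62 mm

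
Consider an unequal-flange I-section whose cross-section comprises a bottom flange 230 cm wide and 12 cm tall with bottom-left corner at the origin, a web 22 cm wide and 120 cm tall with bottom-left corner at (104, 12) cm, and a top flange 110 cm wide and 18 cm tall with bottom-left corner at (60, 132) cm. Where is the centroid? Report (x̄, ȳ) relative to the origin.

x̄ = 115.00 cm, ȳ = 65.83 cm

bottom flange: A = 230 × 12 = 2760.00, centroid at (115.00, 6.00).
web: A = 22 × 120 = 2640.00, centroid at (115.00, 72.00).
top flange: A = 110 × 18 = 1980.00, centroid at (115.00, 141.00).
ΣA = 7380.00 cm²
ΣAx̄ = (2760.00)(115.00) + (2640.00)(115.00) + (1980.00)(115.00) = 848700.00 cm³
ΣAȳ = (2760.00)(6.00) + (2640.00)(72.00) + (1980.00)(141.00) = 485820.00 cm³
x̄ = 848700.00 / 7380.00 = 115.00 cm
ȳ = 485820.00 / 7380.00 = 65.83 cm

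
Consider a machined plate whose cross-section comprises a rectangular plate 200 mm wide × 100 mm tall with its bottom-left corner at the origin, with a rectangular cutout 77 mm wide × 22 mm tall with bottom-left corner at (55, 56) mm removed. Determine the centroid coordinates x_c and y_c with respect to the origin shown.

x_c = 100.60 mm, y_c = 48.43 mm

Part | A | x̄ᵢ | ȳᵢ | A·x̄ᵢ | A·ȳᵢ
plate | 20000.00 | 100.00 | 50.00 | 2000000.00 | 1000000.00
hole | -1694.00 | 93.50 | 67.00 | -158389.00 | -113498.00
Σ | 18306.00 |  |  | 1841611.00 | 886502.00
x_c = 1841611.00 / 18306.00 = 100.60 mm
y_c = 886502.00 / 18306.00 = 48.43 mm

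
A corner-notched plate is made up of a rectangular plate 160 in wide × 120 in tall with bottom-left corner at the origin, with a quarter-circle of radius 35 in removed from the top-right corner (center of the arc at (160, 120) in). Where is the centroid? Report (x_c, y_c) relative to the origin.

x_c = 76.56 in, y_c = 57.62 in

plate: A = 160 × 120 = 19200.00, centroid at (80.00, 60.00).
removed quarter-circle: A = −¼π·35² = -962.11, centroid at (145.15, 105.15).
ΣA = 18237.89 in², ΣAx_c = 1396353.63 in³, ΣAy_c = 1050838.14 in³.
x_c = 1396353.63/18237.89 = 76.56 in; y_c = 1050838.14/18237.89 = 57.62 in.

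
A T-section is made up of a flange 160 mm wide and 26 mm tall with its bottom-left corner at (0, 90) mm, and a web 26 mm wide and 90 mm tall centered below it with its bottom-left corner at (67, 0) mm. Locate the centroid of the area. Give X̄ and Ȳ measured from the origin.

web: A = 26 × 90 = 2340.00, centroid at (80.00, 45.00).
flange: A = 160 × 26 = 4160.00, centroid at (80.00, 103.00).
ΣA = 6500.00 mm², ΣAX̄ = 520000.00 mm³, ΣAȲ = 533780.00 mm³.
X̄ = 520000.00/6500.00 = 80.00 mm; Ȳ = 533780.00/6500.00 = 82.12 mm.

X̄ = 80.00 mm, Ȳ = 82.12 mm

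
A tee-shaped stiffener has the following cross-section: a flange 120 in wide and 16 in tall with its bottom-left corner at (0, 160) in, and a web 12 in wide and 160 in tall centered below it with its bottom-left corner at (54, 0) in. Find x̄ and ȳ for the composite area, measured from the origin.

web: A = 12 × 160 = 1920.00, centroid at (60.00, 80.00).
flange: A = 120 × 16 = 1920.00, centroid at (60.00, 168.00).
ΣA = 3840.00 in², ΣAx̄ = 230400.00 in³, ΣAȳ = 476160.00 in³.
x̄ = 230400.00/3840.00 = 60.00 in; ȳ = 476160.00/3840.00 = 124.00 in.

x̄ = 60.00 in, ȳ = 124.00 in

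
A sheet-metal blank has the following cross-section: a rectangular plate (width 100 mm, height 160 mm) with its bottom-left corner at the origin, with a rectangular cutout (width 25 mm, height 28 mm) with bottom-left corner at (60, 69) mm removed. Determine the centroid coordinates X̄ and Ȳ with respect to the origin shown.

X̄ = 48.97 mm, Ȳ = 79.86 mm

plate: A = 100 × 160 = 16000.00, centroid at (50.00, 80.00).
hole: A = −(25 × 28) = -700.00, centroid at (72.50, 83.00).
ΣA = 15300.00 mm², ΣAX̄ = 749250.00 mm³, ΣAȲ = 1221900.00 mm³.
X̄ = 749250.00/15300.00 = 48.97 mm; Ȳ = 1221900.00/15300.00 = 79.86 mm.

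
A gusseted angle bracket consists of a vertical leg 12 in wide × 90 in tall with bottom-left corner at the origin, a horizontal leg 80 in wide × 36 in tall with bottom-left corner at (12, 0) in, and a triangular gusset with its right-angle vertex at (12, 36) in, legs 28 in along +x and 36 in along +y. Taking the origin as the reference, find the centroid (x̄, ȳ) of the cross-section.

x̄ = 37.41 in, ȳ = 27.92 in

vertical leg: A = 12 × 90 = 1080.00, centroid at (6.00, 45.00).
horizontal leg: A = 80 × 36 = 2880.00, centroid at (52.00, 18.00).
gusset: A = ½·28·36 = 504.00, centroid at (21.33, 48.00).
ΣA = 4464.00 in²
ΣAx̄ = (1080.00)(6.00) + (2880.00)(52.00) + (504.00)(21.33) = 166992.00 in³
ΣAȳ = (1080.00)(45.00) + (2880.00)(18.00) + (504.00)(48.00) = 124632.00 in³
x̄ = 166992.00 / 4464.00 = 37.41 in
ȳ = 124632.00 / 4464.00 = 27.92 in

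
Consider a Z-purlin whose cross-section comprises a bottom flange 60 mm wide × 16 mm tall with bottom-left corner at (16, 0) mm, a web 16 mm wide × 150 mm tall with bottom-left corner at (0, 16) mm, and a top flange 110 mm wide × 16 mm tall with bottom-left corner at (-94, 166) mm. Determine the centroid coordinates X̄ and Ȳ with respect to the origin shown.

Part | A | x̄ᵢ | ȳᵢ | A·x̄ᵢ | A·ȳᵢ
bottom flange | 960.00 | 46.00 | 8.00 | 44160.00 | 7680.00
web | 2400.00 | 8.00 | 91.00 | 19200.00 | 218400.00
top flange | 1760.00 | -39.00 | 174.00 | -68640.00 | 306240.00
Σ | 5120.00 |  |  | -5280.00 | 532320.00
X̄ = -5280.00 / 5120.00 = -1.03 mm
Ȳ = 532320.00 / 5120.00 = 103.97 mm

X̄ = -1.03 mm, Ȳ = 103.97 mm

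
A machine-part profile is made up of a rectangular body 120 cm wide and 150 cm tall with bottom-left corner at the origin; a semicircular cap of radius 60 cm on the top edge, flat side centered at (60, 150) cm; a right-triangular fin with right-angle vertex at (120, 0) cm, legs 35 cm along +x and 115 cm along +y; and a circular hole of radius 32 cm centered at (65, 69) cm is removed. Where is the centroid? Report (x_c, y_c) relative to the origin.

x_c = 65.71 cm, y_c = 97.88 cm

rectangular body: A = 120 × 150 = 18000.00, centroid at (60.00, 75.00).
semicircular top: A = ½π·60² = 5654.87, centroid at (60.00, 175.46).
triangular fin: A = ½·35·115 = 2012.50, centroid at (131.67, 38.33).
hole: A = −π·32² = -3216.99, centroid at (65.00, 69.00).
ΣA = 22450.38 cm², ΣAx_c = 1475166.77 cm³, ΣAy_c = 2197403.48 cm³.
x_c = 1475166.77/22450.38 = 65.71 cm; y_c = 2197403.48/22450.38 = 97.88 cm.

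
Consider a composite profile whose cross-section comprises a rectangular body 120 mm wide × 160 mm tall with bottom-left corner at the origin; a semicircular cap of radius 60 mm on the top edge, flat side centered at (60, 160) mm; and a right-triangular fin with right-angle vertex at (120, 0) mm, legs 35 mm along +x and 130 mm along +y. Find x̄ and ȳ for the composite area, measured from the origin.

x̄ = 66.01 mm, ȳ = 98.91 mm

rectangular body: A = 120 × 160 = 19200.00, centroid at (60.00, 80.00).
semicircular top: A = ½π·60² = 5654.87, centroid at (60.00, 185.46).
triangular fin: A = ½·35·130 = 2275.00, centroid at (131.67, 43.33).
ΣA = 27129.87 mm²
ΣAx̄ = (19200.00)(60.00) + (5654.87)(60.00) + (2275.00)(131.67) = 1790833.67 mm³
ΣAȳ = (19200.00)(80.00) + (5654.87)(185.46) + (2275.00)(43.33) = 2683362.02 mm³
x̄ = 1790833.67 / 27129.87 = 66.01 mm
ȳ = 2683362.02 / 27129.87 = 98.91 mm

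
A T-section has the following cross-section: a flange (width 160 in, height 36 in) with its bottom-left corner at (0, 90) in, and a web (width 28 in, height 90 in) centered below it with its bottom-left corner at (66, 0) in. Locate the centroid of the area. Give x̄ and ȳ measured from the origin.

x̄ = 80.00 in, ȳ = 88.83 in

Part | A | x̄ᵢ | ȳᵢ | A·x̄ᵢ | A·ȳᵢ
web | 2520.00 | 80.00 | 45.00 | 201600.00 | 113400.00
flange | 5760.00 | 80.00 | 108.00 | 460800.00 | 622080.00
Σ | 8280.00 |  |  | 662400.00 | 735480.00
x̄ = 662400.00 / 8280.00 = 80.00 in
ȳ = 735480.00 / 8280.00 = 88.83 in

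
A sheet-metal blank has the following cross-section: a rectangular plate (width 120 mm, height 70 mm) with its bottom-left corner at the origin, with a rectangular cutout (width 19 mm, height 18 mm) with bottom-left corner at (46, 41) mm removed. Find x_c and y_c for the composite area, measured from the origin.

plate: A = 120 × 70 = 8400.00, centroid at (60.00, 35.00).
hole: A = −(19 × 18) = -342.00, centroid at (55.50, 50.00).
ΣA = 8058.00 mm², ΣAx_c = 485019.00 mm³, ΣAy_c = 276900.00 mm³.
x_c = 485019.00/8058.00 = 60.19 mm; y_c = 276900.00/8058.00 = 34.36 mm.

x_c = 60.19 mm, y_c = 34.36 mm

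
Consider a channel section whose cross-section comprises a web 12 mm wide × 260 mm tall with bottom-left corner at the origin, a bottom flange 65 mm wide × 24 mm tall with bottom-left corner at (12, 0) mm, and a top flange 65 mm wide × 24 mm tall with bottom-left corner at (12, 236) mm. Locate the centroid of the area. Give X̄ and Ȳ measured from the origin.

web: A = 12 × 260 = 3120.00, centroid at (6.00, 130.00).
bottom flange: A = 65 × 24 = 1560.00, centroid at (44.50, 12.00).
top flange: A = 65 × 24 = 1560.00, centroid at (44.50, 248.00).
ΣA = 6240.00 mm²
ΣAX̄ = (3120.00)(6.00) + (1560.00)(44.50) + (1560.00)(44.50) = 157560.00 mm³
ΣAȲ = (3120.00)(130.00) + (1560.00)(12.00) + (1560.00)(248.00) = 811200.00 mm³
X̄ = 157560.00 / 6240.00 = 25.25 mm
Ȳ = 811200.00 / 6240.00 = 130.00 mm

X̄ = 25.25 mm, Ȳ = 130.00 mm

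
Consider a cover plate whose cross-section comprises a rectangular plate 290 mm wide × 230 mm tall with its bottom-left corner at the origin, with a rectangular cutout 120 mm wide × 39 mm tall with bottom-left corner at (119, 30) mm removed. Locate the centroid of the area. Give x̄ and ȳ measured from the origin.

Part | A | x̄ᵢ | ȳᵢ | A·x̄ᵢ | A·ȳᵢ
plate | 66700.00 | 145.00 | 115.00 | 9671500.00 | 7670500.00
hole | -4680.00 | 179.00 | 49.50 | -837720.00 | -231660.00
Σ | 62020.00 |  |  | 8833780.00 | 7438840.00
x̄ = 8833780.00 / 62020.00 = 142.43 mm
ȳ = 7438840.00 / 62020.00 = 119.94 mm

x̄ = 142.43 mm, ȳ = 119.94 mm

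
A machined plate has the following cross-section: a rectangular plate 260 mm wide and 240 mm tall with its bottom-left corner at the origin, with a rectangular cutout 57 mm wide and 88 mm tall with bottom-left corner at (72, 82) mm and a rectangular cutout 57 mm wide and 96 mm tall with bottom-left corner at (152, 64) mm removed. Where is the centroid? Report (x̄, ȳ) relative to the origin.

Part | A | x̄ᵢ | ȳᵢ | A·x̄ᵢ | A·ȳᵢ
plate | 62400.00 | 130.00 | 120.00 | 8112000.00 | 7488000.00
hole 1 | -5016.00 | 100.50 | 126.00 | -504108.00 | -632016.00
hole 2 | -5472.00 | 180.50 | 112.00 | -987696.00 | -612864.00
Σ | 51912.00 |  |  | 6620196.00 | 6243120.00
x̄ = 6620196.00 / 51912.00 = 127.53 mm
ȳ = 6243120.00 / 51912.00 = 120.26 mm

x̄ = 127.53 mm, ȳ = 120.26 mm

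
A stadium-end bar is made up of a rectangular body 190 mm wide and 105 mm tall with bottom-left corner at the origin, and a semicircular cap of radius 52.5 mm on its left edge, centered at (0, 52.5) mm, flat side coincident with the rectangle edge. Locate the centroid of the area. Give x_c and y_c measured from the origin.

rectangular body: A = 190 × 105 = 19950.00, centroid at (95.00, 52.50).
semicircular end: A = ½π·52.5² = 4329.51, centroid at (-22.28, 52.50).
ΣA = 24279.51 mm²
ΣAx_c = (19950.00)(95.00) + (4329.51)(-22.28) = 1798781.25 mm³
ΣAy_c = (19950.00)(52.50) + (4329.51)(52.50) = 1274674.14 mm³
x_c = 1798781.25 / 24279.51 = 74.09 mm
y_c = 1274674.14 / 24279.51 = 52.50 mm

x_c = 74.09 mm, y_c = 52.50 mm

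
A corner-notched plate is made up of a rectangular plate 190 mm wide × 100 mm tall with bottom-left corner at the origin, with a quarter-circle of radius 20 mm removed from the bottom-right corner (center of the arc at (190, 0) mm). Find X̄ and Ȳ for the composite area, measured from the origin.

plate: A = 190 × 100 = 19000.00, centroid at (95.00, 50.00).
removed quarter-circle: A = −¼π·20² = -314.16, centroid at (181.51, 8.49).
ΣA = 18685.84 mm², ΣAX̄ = 1747976.41 mm³, ΣAȲ = 947333.33 mm³.
X̄ = 1747976.41/18685.84 = 93.55 mm; Ȳ = 947333.33/18685.84 = 50.70 mm.

X̄ = 93.55 mm, Ȳ = 50.70 mm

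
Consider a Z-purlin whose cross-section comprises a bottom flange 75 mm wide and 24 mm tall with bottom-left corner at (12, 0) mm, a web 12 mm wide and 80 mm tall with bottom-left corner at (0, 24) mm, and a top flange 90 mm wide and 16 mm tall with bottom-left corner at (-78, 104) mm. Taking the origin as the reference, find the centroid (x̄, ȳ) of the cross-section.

x̄ = 11.27 mm, ȳ = 58.17 mm

bottom flange: A = 75 × 24 = 1800.00, centroid at (49.50, 12.00).
web: A = 12 × 80 = 960.00, centroid at (6.00, 64.00).
top flange: A = 90 × 16 = 1440.00, centroid at (-33.00, 112.00).
ΣA = 4200.00 mm², ΣAx̄ = 47340.00 mm³, ΣAȳ = 244320.00 mm³.
x̄ = 47340.00/4200.00 = 11.27 mm; ȳ = 244320.00/4200.00 = 58.17 mm.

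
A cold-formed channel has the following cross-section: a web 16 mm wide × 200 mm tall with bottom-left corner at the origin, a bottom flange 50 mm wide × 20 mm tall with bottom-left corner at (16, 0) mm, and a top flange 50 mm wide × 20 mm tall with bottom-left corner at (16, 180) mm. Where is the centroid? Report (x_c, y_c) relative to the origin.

web: A = 16 × 200 = 3200.00, centroid at (8.00, 100.00).
bottom flange: A = 50 × 20 = 1000.00, centroid at (41.00, 10.00).
top flange: A = 50 × 20 = 1000.00, centroid at (41.00, 190.00).
ΣA = 5200.00 mm², ΣAx_c = 107600.00 mm³, ΣAy_c = 520000.00 mm³.
x_c = 107600.00/5200.00 = 20.69 mm; y_c = 520000.00/5200.00 = 100.00 mm.

x_c = 20.69 mm, y_c = 100.00 mm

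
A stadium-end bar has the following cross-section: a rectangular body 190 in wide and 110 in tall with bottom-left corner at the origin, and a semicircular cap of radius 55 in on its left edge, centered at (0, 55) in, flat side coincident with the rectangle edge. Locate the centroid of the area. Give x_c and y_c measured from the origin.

x_c = 73.08 in, y_c = 55.00 in

Part | A | x̄ᵢ | ȳᵢ | A·x̄ᵢ | A·ȳᵢ
rectangular body | 20900.00 | 95.00 | 55.00 | 1985500.00 | 1149500.00
semicircular end | 4751.66 | -23.34 | 55.00 | -110916.67 | 261341.24
Σ | 25651.66 |  |  | 1874583.33 | 1410841.24
x_c = 1874583.33 / 25651.66 = 73.08 in
y_c = 1410841.24 / 25651.66 = 55.00 in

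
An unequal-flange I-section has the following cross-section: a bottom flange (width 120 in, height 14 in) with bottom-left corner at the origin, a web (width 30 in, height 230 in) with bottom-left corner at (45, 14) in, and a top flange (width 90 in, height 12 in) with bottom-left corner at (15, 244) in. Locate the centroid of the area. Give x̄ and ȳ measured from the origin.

bottom flange: A = 120 × 14 = 1680.00, centroid at (60.00, 7.00).
web: A = 30 × 230 = 6900.00, centroid at (60.00, 129.00).
top flange: A = 90 × 12 = 1080.00, centroid at (60.00, 250.00).
ΣA = 9660.00 in²
ΣAx̄ = (1680.00)(60.00) + (6900.00)(60.00) + (1080.00)(60.00) = 579600.00 in³
ΣAȳ = (1680.00)(7.00) + (6900.00)(129.00) + (1080.00)(250.00) = 1171860.00 in³
x̄ = 579600.00 / 9660.00 = 60.00 in
ȳ = 1171860.00 / 9660.00 = 121.31 in

x̄ = 60.00 in, ȳ = 121.31 in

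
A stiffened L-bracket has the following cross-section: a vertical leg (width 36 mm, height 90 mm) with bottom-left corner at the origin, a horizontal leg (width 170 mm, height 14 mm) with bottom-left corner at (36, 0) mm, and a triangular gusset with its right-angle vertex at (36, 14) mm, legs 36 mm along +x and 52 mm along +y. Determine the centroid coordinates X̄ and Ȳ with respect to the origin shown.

X̄ = 59.67 mm, Ȳ = 29.25 mm

vertical leg: A = 36 × 90 = 3240.00, centroid at (18.00, 45.00).
horizontal leg: A = 170 × 14 = 2380.00, centroid at (121.00, 7.00).
gusset: A = ½·36·52 = 936.00, centroid at (48.00, 31.33).
ΣA = 6556.00 mm²
ΣAX̄ = (3240.00)(18.00) + (2380.00)(121.00) + (936.00)(48.00) = 391228.00 mm³
ΣAȲ = (3240.00)(45.00) + (2380.00)(7.00) + (936.00)(31.33) = 191788.00 mm³
X̄ = 391228.00 / 6556.00 = 59.67 mm
Ȳ = 191788.00 / 6556.00 = 29.25 mm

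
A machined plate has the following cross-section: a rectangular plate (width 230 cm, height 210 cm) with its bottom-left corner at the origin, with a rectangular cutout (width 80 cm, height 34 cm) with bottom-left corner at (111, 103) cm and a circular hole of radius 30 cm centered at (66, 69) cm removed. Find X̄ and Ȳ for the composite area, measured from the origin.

plate: A = 230 × 210 = 48300.00, centroid at (115.00, 105.00).
hole 1: A = −(80 × 34) = -2720.00, centroid at (151.00, 120.00).
hole 2: A = −π·30² = -2827.43, centroid at (66.00, 69.00).
ΣA = 42752.57 cm², ΣAX̄ = 4957169.40 cm³, ΣAȲ = 4550007.10 cm³.
X̄ = 4957169.40/42752.57 = 115.95 cm; Ȳ = 4550007.10/42752.57 = 106.43 cm.

X̄ = 115.95 cm, Ȳ = 106.43 cm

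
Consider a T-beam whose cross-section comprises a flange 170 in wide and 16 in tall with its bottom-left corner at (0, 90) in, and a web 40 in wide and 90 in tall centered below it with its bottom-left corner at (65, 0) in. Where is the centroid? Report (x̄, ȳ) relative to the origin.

x̄ = 85.00 in, ȳ = 67.81 in

web: A = 40 × 90 = 3600.00, centroid at (85.00, 45.00).
flange: A = 170 × 16 = 2720.00, centroid at (85.00, 98.00).
ΣA = 6320.00 in²
ΣAx̄ = (3600.00)(85.00) + (2720.00)(85.00) = 537200.00 in³
ΣAȳ = (3600.00)(45.00) + (2720.00)(98.00) = 428560.00 in³
x̄ = 537200.00 / 6320.00 = 85.00 in
ȳ = 428560.00 / 6320.00 = 67.81 in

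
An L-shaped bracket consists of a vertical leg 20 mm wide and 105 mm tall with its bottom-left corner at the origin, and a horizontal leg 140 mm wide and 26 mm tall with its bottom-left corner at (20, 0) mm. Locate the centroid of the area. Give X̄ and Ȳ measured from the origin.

X̄ = 60.73 mm, Ȳ = 27.45 mm

vertical leg: A = 20 × 105 = 2100.00, centroid at (10.00, 52.50).
horizontal leg: A = 140 × 26 = 3640.00, centroid at (90.00, 13.00).
ΣA = 5740.00 mm², ΣAX̄ = 348600.00 mm³, ΣAȲ = 157570.00 mm³.
X̄ = 348600.00/5740.00 = 60.73 mm; Ȳ = 157570.00/5740.00 = 27.45 mm.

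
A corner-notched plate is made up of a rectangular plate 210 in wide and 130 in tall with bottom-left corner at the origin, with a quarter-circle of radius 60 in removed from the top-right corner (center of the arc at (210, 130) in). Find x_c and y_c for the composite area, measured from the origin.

x_c = 95.81 in, y_c = 60.43 in

plate: A = 210 × 130 = 27300.00, centroid at (105.00, 65.00).
removed quarter-circle: A = −¼π·60² = -2827.43, centroid at (184.54, 104.54).
ΣA = 24472.57 in²
ΣAx_c = (27300.00)(105.00) + (-2827.43)(184.54) = 2344738.99 in³
ΣAy_c = (27300.00)(65.00) + (-2827.43)(104.54) = 1478933.66 in³
x_c = 2344738.99 / 24472.57 = 95.81 in
y_c = 1478933.66 / 24472.57 = 60.43 in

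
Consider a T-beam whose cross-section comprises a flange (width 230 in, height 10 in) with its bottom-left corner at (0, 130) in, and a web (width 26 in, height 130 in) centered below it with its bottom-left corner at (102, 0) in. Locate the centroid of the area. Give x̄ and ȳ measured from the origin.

web: A = 26 × 130 = 3380.00, centroid at (115.00, 65.00).
flange: A = 230 × 10 = 2300.00, centroid at (115.00, 135.00).
ΣA = 5680.00 in²
ΣAx̄ = (3380.00)(115.00) + (2300.00)(115.00) = 653200.00 in³
ΣAȳ = (3380.00)(65.00) + (2300.00)(135.00) = 530200.00 in³
x̄ = 653200.00 / 5680.00 = 115.00 in
ȳ = 530200.00 / 5680.00 = 93.35 in

x̄ = 115.00 in, ȳ = 93.35 in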